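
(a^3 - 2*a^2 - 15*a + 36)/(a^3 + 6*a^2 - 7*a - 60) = (a - 3)/(a + 5)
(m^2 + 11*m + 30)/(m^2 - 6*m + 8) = (m^2 + 11*m + 30)/(m^2 - 6*m + 8)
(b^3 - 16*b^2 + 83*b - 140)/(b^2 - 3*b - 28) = (b^2 - 9*b + 20)/(b + 4)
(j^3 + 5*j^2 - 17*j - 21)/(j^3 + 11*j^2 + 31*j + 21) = (j - 3)/(j + 3)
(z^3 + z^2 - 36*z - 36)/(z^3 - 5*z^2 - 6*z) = (z + 6)/z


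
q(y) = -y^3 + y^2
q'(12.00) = -408.00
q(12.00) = -1584.00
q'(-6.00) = -120.00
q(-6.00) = 252.00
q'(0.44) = 0.30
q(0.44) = 0.11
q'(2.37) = -12.11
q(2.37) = -7.70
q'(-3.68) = -47.99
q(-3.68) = 63.38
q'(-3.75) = -49.69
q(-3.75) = 66.80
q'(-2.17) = -18.47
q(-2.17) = 14.93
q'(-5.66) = -107.43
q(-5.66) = 213.36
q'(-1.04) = -5.32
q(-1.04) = 2.21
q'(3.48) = -29.37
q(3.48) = -30.03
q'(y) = -3*y^2 + 2*y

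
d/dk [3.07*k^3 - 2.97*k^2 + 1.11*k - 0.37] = 9.21*k^2 - 5.94*k + 1.11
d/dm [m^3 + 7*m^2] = m*(3*m + 14)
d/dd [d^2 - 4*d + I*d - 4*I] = 2*d - 4 + I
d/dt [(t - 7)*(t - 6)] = 2*t - 13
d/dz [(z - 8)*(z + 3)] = 2*z - 5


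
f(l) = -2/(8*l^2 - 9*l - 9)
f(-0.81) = -0.57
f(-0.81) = -0.57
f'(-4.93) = -0.00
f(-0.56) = 1.38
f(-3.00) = -0.02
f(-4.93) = -0.01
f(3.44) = -0.04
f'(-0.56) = -17.06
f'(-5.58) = -0.00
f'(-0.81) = -3.51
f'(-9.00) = 0.00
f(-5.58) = -0.01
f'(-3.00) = -0.01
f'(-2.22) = -0.04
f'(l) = -2*(9 - 16*l)/(8*l^2 - 9*l - 9)^2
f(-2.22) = -0.04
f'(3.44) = 0.03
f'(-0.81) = -3.51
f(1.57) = 0.59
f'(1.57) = 2.77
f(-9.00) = 0.00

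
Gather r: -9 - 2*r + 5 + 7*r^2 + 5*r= 7*r^2 + 3*r - 4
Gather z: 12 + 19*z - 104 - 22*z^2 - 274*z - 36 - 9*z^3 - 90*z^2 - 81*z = -9*z^3 - 112*z^2 - 336*z - 128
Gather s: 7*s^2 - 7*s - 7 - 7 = 7*s^2 - 7*s - 14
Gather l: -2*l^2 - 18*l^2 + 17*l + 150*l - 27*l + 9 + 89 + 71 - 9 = -20*l^2 + 140*l + 160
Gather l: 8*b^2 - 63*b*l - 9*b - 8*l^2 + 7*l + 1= 8*b^2 - 9*b - 8*l^2 + l*(7 - 63*b) + 1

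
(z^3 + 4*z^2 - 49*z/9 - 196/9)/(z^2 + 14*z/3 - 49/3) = (3*z^2 + 19*z + 28)/(3*(z + 7))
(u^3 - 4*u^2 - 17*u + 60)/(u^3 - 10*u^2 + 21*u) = (u^2 - u - 20)/(u*(u - 7))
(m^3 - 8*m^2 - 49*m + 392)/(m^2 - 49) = m - 8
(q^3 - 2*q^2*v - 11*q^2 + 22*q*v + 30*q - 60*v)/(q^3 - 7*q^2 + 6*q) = (q^2 - 2*q*v - 5*q + 10*v)/(q*(q - 1))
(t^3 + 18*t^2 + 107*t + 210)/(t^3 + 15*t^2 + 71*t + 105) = (t + 6)/(t + 3)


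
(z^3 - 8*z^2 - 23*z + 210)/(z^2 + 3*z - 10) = (z^2 - 13*z + 42)/(z - 2)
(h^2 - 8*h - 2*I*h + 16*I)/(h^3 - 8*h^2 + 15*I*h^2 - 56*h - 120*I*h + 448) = (h - 2*I)/(h^2 + 15*I*h - 56)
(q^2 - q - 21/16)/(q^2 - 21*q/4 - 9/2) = (q - 7/4)/(q - 6)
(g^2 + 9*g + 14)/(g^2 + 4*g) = (g^2 + 9*g + 14)/(g*(g + 4))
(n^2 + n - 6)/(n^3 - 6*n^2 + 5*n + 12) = (n^2 + n - 6)/(n^3 - 6*n^2 + 5*n + 12)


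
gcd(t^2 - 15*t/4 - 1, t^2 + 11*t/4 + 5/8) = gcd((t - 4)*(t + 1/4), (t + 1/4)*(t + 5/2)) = t + 1/4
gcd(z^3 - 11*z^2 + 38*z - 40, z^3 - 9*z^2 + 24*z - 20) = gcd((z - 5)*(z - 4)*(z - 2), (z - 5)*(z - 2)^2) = z^2 - 7*z + 10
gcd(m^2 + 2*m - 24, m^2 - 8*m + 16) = m - 4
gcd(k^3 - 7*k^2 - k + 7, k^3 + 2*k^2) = 1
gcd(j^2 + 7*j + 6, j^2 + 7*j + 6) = j^2 + 7*j + 6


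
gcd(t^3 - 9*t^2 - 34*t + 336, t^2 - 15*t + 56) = t^2 - 15*t + 56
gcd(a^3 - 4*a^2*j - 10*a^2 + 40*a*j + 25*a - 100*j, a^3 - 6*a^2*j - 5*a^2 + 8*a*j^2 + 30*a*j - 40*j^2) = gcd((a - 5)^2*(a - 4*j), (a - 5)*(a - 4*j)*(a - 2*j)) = a^2 - 4*a*j - 5*a + 20*j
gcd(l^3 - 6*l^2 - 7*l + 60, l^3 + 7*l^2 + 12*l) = l + 3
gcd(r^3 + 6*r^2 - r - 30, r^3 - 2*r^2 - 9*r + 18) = r^2 + r - 6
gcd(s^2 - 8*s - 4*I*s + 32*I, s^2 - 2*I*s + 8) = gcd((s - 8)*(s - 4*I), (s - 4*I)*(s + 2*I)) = s - 4*I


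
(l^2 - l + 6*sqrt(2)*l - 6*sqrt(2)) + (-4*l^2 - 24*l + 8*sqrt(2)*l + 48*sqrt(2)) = -3*l^2 - 25*l + 14*sqrt(2)*l + 42*sqrt(2)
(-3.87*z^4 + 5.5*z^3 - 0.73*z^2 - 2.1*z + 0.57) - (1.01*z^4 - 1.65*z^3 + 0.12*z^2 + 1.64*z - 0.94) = -4.88*z^4 + 7.15*z^3 - 0.85*z^2 - 3.74*z + 1.51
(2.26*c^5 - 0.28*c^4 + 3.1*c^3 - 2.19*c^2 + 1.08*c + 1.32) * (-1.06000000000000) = -2.3956*c^5 + 0.2968*c^4 - 3.286*c^3 + 2.3214*c^2 - 1.1448*c - 1.3992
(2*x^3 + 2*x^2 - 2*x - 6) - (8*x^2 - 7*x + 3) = 2*x^3 - 6*x^2 + 5*x - 9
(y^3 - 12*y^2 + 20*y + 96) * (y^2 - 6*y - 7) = y^5 - 18*y^4 + 85*y^3 + 60*y^2 - 716*y - 672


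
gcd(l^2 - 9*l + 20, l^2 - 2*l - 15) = l - 5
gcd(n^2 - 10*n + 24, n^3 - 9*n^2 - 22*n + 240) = n - 6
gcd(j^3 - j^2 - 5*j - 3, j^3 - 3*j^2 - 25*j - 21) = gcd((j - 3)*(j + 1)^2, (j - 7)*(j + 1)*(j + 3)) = j + 1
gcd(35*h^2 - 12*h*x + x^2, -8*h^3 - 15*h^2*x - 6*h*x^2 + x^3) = 1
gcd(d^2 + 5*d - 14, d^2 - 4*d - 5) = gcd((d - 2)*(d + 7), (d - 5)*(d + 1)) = 1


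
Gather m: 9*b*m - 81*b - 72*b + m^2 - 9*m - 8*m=-153*b + m^2 + m*(9*b - 17)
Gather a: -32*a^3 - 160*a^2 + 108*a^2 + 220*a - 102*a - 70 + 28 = -32*a^3 - 52*a^2 + 118*a - 42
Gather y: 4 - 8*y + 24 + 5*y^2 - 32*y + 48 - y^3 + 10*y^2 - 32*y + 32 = -y^3 + 15*y^2 - 72*y + 108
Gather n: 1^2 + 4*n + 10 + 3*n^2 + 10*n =3*n^2 + 14*n + 11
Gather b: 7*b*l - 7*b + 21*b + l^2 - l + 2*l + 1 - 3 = b*(7*l + 14) + l^2 + l - 2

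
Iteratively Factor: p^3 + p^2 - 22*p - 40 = (p + 4)*(p^2 - 3*p - 10) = (p - 5)*(p + 4)*(p + 2)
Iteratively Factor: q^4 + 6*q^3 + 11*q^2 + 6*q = (q + 3)*(q^3 + 3*q^2 + 2*q) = (q + 1)*(q + 3)*(q^2 + 2*q) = (q + 1)*(q + 2)*(q + 3)*(q)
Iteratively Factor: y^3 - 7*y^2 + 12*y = (y - 3)*(y^2 - 4*y) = (y - 4)*(y - 3)*(y)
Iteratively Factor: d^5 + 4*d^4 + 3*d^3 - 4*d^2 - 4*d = (d - 1)*(d^4 + 5*d^3 + 8*d^2 + 4*d) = (d - 1)*(d + 1)*(d^3 + 4*d^2 + 4*d) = d*(d - 1)*(d + 1)*(d^2 + 4*d + 4) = d*(d - 1)*(d + 1)*(d + 2)*(d + 2)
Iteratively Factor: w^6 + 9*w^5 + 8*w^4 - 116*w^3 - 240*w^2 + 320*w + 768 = (w + 4)*(w^5 + 5*w^4 - 12*w^3 - 68*w^2 + 32*w + 192) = (w + 4)^2*(w^4 + w^3 - 16*w^2 - 4*w + 48) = (w + 4)^3*(w^3 - 3*w^2 - 4*w + 12) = (w + 2)*(w + 4)^3*(w^2 - 5*w + 6) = (w - 2)*(w + 2)*(w + 4)^3*(w - 3)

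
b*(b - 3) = b^2 - 3*b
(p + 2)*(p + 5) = p^2 + 7*p + 10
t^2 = t^2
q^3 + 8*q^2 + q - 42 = (q - 2)*(q + 3)*(q + 7)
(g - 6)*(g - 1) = g^2 - 7*g + 6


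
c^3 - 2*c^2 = c^2*(c - 2)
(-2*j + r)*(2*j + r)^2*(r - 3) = -8*j^3*r + 24*j^3 - 4*j^2*r^2 + 12*j^2*r + 2*j*r^3 - 6*j*r^2 + r^4 - 3*r^3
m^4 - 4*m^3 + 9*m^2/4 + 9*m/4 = m*(m - 3)*(m - 3/2)*(m + 1/2)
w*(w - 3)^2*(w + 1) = w^4 - 5*w^3 + 3*w^2 + 9*w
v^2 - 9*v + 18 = (v - 6)*(v - 3)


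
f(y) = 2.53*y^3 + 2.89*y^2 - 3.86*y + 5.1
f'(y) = 7.59*y^2 + 5.78*y - 3.86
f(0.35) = 4.21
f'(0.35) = -0.91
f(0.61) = 4.40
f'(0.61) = 2.49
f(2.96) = 84.61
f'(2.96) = 79.75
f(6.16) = 682.36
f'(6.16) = 319.75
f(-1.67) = 7.82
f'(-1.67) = 7.66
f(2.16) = 35.74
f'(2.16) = 44.04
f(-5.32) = -273.51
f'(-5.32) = 180.21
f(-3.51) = -55.15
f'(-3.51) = 69.36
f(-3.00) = -25.62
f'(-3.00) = 47.11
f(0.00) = 5.10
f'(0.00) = -3.86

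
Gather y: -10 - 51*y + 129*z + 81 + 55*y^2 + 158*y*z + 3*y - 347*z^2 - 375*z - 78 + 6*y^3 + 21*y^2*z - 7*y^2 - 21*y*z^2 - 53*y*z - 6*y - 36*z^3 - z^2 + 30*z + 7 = 6*y^3 + y^2*(21*z + 48) + y*(-21*z^2 + 105*z - 54) - 36*z^3 - 348*z^2 - 216*z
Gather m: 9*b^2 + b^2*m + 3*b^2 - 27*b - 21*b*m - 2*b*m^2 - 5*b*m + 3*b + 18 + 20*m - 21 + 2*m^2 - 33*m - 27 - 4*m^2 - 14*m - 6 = 12*b^2 - 24*b + m^2*(-2*b - 2) + m*(b^2 - 26*b - 27) - 36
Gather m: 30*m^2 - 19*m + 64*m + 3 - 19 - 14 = 30*m^2 + 45*m - 30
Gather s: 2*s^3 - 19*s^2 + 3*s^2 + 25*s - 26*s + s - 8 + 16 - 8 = 2*s^3 - 16*s^2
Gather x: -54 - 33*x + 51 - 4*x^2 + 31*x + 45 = -4*x^2 - 2*x + 42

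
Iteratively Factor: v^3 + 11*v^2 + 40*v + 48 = (v + 4)*(v^2 + 7*v + 12) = (v + 3)*(v + 4)*(v + 4)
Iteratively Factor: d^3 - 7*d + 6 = (d - 1)*(d^2 + d - 6) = (d - 2)*(d - 1)*(d + 3)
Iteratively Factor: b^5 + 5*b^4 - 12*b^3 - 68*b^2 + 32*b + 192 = (b + 4)*(b^4 + b^3 - 16*b^2 - 4*b + 48) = (b + 2)*(b + 4)*(b^3 - b^2 - 14*b + 24) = (b + 2)*(b + 4)^2*(b^2 - 5*b + 6) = (b - 2)*(b + 2)*(b + 4)^2*(b - 3)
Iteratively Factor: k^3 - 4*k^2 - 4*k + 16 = (k - 4)*(k^2 - 4) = (k - 4)*(k - 2)*(k + 2)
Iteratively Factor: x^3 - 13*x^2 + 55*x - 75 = (x - 5)*(x^2 - 8*x + 15) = (x - 5)^2*(x - 3)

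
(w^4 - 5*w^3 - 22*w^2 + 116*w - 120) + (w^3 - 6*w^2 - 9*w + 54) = w^4 - 4*w^3 - 28*w^2 + 107*w - 66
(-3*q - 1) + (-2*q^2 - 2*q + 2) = -2*q^2 - 5*q + 1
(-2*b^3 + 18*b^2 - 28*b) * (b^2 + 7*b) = -2*b^5 + 4*b^4 + 98*b^3 - 196*b^2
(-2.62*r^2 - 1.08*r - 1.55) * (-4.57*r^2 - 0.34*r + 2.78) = 11.9734*r^4 + 5.8264*r^3 + 0.167100000000001*r^2 - 2.4754*r - 4.309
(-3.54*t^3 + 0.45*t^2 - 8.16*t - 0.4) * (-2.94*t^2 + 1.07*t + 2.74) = 10.4076*t^5 - 5.1108*t^4 + 14.7723*t^3 - 6.3222*t^2 - 22.7864*t - 1.096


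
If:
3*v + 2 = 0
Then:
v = -2/3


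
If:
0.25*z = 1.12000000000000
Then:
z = 4.48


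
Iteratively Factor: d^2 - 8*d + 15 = (d - 3)*(d - 5)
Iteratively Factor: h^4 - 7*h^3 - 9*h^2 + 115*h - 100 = (h - 1)*(h^3 - 6*h^2 - 15*h + 100) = (h - 1)*(h + 4)*(h^2 - 10*h + 25) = (h - 5)*(h - 1)*(h + 4)*(h - 5)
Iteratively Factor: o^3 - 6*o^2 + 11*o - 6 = (o - 1)*(o^2 - 5*o + 6) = (o - 2)*(o - 1)*(o - 3)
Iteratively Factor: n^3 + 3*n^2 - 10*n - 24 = (n + 2)*(n^2 + n - 12) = (n - 3)*(n + 2)*(n + 4)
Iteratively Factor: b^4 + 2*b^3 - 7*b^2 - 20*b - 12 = (b + 2)*(b^3 - 7*b - 6) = (b + 2)^2*(b^2 - 2*b - 3) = (b - 3)*(b + 2)^2*(b + 1)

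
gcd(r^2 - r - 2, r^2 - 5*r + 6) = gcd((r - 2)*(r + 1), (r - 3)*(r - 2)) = r - 2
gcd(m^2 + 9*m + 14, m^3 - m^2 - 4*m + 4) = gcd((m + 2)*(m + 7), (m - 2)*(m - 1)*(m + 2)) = m + 2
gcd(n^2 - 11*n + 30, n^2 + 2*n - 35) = n - 5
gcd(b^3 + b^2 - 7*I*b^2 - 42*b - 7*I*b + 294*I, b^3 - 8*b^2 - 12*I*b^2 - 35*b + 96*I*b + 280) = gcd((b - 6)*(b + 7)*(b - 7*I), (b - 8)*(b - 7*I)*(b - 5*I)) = b - 7*I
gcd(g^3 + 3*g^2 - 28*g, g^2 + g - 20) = g - 4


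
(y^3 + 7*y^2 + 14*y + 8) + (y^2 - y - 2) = y^3 + 8*y^2 + 13*y + 6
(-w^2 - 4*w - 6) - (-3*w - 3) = -w^2 - w - 3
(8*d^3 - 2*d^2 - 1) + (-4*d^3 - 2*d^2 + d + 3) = 4*d^3 - 4*d^2 + d + 2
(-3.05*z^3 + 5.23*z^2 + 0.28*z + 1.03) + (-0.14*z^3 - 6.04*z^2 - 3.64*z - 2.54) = -3.19*z^3 - 0.81*z^2 - 3.36*z - 1.51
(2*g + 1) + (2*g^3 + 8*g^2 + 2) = 2*g^3 + 8*g^2 + 2*g + 3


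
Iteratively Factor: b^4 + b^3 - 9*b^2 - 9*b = (b)*(b^3 + b^2 - 9*b - 9) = b*(b + 3)*(b^2 - 2*b - 3) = b*(b - 3)*(b + 3)*(b + 1)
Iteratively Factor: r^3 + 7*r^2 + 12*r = (r + 3)*(r^2 + 4*r) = r*(r + 3)*(r + 4)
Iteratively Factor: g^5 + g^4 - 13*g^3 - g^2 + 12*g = (g - 1)*(g^4 + 2*g^3 - 11*g^2 - 12*g) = (g - 3)*(g - 1)*(g^3 + 5*g^2 + 4*g) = (g - 3)*(g - 1)*(g + 4)*(g^2 + g) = (g - 3)*(g - 1)*(g + 1)*(g + 4)*(g)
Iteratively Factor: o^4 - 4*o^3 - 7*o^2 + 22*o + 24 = (o + 2)*(o^3 - 6*o^2 + 5*o + 12) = (o - 4)*(o + 2)*(o^2 - 2*o - 3) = (o - 4)*(o - 3)*(o + 2)*(o + 1)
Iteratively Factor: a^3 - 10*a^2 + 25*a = (a)*(a^2 - 10*a + 25) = a*(a - 5)*(a - 5)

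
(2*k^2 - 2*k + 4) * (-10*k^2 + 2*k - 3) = -20*k^4 + 24*k^3 - 50*k^2 + 14*k - 12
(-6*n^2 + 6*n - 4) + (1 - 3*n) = -6*n^2 + 3*n - 3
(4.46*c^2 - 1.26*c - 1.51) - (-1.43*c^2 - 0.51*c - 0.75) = 5.89*c^2 - 0.75*c - 0.76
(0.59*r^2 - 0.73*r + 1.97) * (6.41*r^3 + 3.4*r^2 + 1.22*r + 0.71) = 3.7819*r^5 - 2.6733*r^4 + 10.8655*r^3 + 6.2263*r^2 + 1.8851*r + 1.3987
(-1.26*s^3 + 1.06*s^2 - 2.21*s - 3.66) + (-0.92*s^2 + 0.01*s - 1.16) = -1.26*s^3 + 0.14*s^2 - 2.2*s - 4.82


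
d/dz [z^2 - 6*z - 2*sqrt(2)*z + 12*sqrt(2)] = 2*z - 6 - 2*sqrt(2)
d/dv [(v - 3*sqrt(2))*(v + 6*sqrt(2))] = 2*v + 3*sqrt(2)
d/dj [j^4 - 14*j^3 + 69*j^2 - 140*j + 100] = 4*j^3 - 42*j^2 + 138*j - 140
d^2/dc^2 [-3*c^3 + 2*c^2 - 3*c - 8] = 4 - 18*c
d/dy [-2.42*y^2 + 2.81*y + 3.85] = 2.81 - 4.84*y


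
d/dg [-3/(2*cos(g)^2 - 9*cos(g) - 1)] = 3*(9 - 4*cos(g))*sin(g)/(9*cos(g) - cos(2*g))^2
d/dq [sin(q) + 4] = cos(q)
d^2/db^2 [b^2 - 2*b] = 2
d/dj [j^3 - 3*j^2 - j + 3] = 3*j^2 - 6*j - 1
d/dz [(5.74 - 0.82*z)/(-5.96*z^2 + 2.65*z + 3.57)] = (-4.8872*z^2 + 68.4208*z - 18.1384)/(35.5216*z^4 - 31.588*z^3 - 35.5319*z^2 + 18.921*z + 12.7449)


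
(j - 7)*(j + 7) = j^2 - 49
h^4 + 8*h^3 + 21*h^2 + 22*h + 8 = (h + 1)^2*(h + 2)*(h + 4)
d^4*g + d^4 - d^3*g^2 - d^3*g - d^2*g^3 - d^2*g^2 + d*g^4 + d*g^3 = (-d + g)^2*(d + g)*(d*g + d)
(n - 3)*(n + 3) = n^2 - 9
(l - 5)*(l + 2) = l^2 - 3*l - 10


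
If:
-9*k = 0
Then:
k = 0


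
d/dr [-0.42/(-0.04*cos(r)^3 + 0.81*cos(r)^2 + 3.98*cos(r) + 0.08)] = (0.0504*cos(r)^2 - 0.6804*cos(r) - 1.6716)*sin(r)/(-0.04*cos(r)^3 + 0.81*cos(r)^2 + 3.98*cos(r) + 0.08)^2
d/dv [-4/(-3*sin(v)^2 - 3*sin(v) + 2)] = -12*(2*sin(v) + 1)*cos(v)/(3*sin(v)^2 + 3*sin(v) - 2)^2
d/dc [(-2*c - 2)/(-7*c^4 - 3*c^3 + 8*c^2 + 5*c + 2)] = 2*(-21*c^4 - 34*c^3 - c^2 + 16*c + 3)/(49*c^8 + 42*c^7 - 103*c^6 - 118*c^5 + 6*c^4 + 68*c^3 + 57*c^2 + 20*c + 4)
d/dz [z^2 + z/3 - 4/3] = 2*z + 1/3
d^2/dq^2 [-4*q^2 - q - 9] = -8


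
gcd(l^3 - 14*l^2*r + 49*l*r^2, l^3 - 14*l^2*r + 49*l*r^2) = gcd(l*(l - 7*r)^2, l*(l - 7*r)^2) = l^3 - 14*l^2*r + 49*l*r^2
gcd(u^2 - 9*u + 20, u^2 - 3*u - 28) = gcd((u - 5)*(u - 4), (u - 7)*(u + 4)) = 1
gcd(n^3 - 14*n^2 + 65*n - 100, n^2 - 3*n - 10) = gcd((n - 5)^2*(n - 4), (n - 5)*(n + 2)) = n - 5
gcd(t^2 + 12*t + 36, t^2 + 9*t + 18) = t + 6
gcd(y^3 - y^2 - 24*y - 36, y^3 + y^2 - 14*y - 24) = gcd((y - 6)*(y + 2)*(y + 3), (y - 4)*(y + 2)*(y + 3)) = y^2 + 5*y + 6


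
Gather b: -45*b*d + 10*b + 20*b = b*(30 - 45*d)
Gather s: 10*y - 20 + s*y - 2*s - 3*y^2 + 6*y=s*(y - 2) - 3*y^2 + 16*y - 20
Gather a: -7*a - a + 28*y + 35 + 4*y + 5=-8*a + 32*y + 40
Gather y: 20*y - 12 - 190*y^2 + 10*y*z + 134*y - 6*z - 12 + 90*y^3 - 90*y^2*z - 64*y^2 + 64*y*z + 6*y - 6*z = 90*y^3 + y^2*(-90*z - 254) + y*(74*z + 160) - 12*z - 24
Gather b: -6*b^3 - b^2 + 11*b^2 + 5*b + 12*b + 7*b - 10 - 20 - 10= -6*b^3 + 10*b^2 + 24*b - 40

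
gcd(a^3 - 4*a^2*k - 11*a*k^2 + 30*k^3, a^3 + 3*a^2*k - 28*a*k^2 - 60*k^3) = a - 5*k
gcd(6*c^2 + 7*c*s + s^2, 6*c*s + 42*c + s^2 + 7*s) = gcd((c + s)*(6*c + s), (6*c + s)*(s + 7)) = 6*c + s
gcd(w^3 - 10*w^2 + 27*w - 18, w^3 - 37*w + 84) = w - 3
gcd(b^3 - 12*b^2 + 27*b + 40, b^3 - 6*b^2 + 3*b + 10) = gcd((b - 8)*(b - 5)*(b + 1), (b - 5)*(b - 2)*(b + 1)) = b^2 - 4*b - 5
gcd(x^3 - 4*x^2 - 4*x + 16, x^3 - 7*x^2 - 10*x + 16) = x + 2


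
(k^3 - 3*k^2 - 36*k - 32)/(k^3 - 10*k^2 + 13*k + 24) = (k + 4)/(k - 3)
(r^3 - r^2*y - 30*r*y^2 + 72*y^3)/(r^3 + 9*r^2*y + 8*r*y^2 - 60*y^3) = (-r^2 + 7*r*y - 12*y^2)/(-r^2 - 3*r*y + 10*y^2)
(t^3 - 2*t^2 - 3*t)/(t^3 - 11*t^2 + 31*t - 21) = t*(t + 1)/(t^2 - 8*t + 7)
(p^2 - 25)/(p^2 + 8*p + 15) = (p - 5)/(p + 3)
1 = 1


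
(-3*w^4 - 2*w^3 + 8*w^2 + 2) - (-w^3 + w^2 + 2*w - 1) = -3*w^4 - w^3 + 7*w^2 - 2*w + 3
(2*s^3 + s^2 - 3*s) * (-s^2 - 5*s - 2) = -2*s^5 - 11*s^4 - 6*s^3 + 13*s^2 + 6*s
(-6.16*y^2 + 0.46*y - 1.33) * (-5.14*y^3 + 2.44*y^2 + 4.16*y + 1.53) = 31.6624*y^5 - 17.3948*y^4 - 17.667*y^3 - 10.7564*y^2 - 4.829*y - 2.0349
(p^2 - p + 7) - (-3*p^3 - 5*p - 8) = 3*p^3 + p^2 + 4*p + 15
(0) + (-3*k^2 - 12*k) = -3*k^2 - 12*k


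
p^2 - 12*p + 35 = (p - 7)*(p - 5)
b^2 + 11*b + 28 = (b + 4)*(b + 7)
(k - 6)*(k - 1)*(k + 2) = k^3 - 5*k^2 - 8*k + 12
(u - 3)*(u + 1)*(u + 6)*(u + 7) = u^4 + 11*u^3 + 13*u^2 - 123*u - 126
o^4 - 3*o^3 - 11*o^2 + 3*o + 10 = (o - 5)*(o - 1)*(o + 1)*(o + 2)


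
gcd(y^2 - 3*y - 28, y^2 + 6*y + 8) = y + 4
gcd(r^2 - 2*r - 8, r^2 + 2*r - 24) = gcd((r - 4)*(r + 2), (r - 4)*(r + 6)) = r - 4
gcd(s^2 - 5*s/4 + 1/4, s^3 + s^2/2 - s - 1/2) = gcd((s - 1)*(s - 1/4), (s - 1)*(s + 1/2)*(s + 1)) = s - 1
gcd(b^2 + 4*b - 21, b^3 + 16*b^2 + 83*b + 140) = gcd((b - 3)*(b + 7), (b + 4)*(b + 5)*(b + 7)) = b + 7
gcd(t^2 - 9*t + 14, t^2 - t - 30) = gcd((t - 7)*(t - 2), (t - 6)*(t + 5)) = 1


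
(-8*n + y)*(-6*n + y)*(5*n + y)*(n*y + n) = 240*n^4*y + 240*n^4 - 22*n^3*y^2 - 22*n^3*y - 9*n^2*y^3 - 9*n^2*y^2 + n*y^4 + n*y^3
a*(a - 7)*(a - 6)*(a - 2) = a^4 - 15*a^3 + 68*a^2 - 84*a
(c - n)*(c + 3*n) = c^2 + 2*c*n - 3*n^2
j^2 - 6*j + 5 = (j - 5)*(j - 1)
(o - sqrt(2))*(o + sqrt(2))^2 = o^3 + sqrt(2)*o^2 - 2*o - 2*sqrt(2)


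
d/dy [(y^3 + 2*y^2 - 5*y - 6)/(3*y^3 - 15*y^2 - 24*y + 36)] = (-7*y^4 - 6*y^3 + 13*y^2 - 12*y - 108)/(3*(y^6 - 10*y^5 + 9*y^4 + 104*y^3 - 56*y^2 - 192*y + 144))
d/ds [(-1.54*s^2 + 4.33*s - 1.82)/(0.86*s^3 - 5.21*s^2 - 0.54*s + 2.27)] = (1.3244*s^4 - 7.4476*s^3 + 28.0865*s^2 - 25.956*s + 8.8463)/(0.7396*s^6 - 8.9612*s^5 + 26.2153*s^4 + 9.5312*s^3 - 23.3618*s^2 - 2.4516*s + 5.1529)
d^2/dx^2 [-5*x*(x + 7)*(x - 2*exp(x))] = 10*x^2*exp(x) + 110*x*exp(x) - 30*x + 160*exp(x) - 70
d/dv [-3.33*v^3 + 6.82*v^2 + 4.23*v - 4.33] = -9.99*v^2 + 13.64*v + 4.23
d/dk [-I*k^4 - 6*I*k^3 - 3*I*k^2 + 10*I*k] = I*(-4*k^3 - 18*k^2 - 6*k + 10)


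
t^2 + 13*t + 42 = (t + 6)*(t + 7)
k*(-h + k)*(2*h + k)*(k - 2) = -2*h^2*k^2 + 4*h^2*k + h*k^3 - 2*h*k^2 + k^4 - 2*k^3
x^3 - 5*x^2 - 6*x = x*(x - 6)*(x + 1)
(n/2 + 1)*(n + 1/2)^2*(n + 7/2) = n^4/2 + 13*n^3/4 + 51*n^2/8 + 67*n/16 + 7/8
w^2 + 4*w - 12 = (w - 2)*(w + 6)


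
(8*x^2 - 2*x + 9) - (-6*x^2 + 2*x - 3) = 14*x^2 - 4*x + 12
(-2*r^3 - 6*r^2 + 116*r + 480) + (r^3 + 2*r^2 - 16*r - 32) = -r^3 - 4*r^2 + 100*r + 448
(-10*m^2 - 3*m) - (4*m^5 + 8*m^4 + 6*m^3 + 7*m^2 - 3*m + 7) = -4*m^5 - 8*m^4 - 6*m^3 - 17*m^2 - 7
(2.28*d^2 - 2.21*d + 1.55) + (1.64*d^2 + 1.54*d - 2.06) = 3.92*d^2 - 0.67*d - 0.51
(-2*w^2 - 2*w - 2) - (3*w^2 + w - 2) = -5*w^2 - 3*w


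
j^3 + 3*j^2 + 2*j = j*(j + 1)*(j + 2)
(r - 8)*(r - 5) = r^2 - 13*r + 40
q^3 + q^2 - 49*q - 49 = (q - 7)*(q + 1)*(q + 7)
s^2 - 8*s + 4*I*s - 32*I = (s - 8)*(s + 4*I)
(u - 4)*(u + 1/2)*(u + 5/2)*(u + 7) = u^4 + 6*u^3 - 71*u^2/4 - 321*u/4 - 35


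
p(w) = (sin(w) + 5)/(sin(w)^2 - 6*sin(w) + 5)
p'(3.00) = -1.91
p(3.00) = 1.23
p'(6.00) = 0.79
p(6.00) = 0.70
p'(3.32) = -0.97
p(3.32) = 0.79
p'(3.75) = -0.43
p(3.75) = 0.51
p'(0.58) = 6.04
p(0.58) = 2.76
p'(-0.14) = 1.05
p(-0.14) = 0.83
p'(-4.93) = 582.21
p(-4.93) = 62.98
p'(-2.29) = -0.27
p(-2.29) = 0.42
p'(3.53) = -0.65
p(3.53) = 0.62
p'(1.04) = 40.03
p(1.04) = 10.30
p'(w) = (-2*sin(w)*cos(w) + 6*cos(w))*(sin(w) + 5)/(sin(w)^2 - 6*sin(w) + 5)^2 + cos(w)/(sin(w)^2 - 6*sin(w) + 5) = (-10*sin(w) + cos(w)^2 + 34)*cos(w)/(sin(w)^2 - 6*sin(w) + 5)^2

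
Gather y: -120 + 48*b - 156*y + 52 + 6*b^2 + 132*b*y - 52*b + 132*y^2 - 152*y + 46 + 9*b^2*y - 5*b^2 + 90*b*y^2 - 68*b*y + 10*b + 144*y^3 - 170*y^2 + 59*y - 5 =b^2 + 6*b + 144*y^3 + y^2*(90*b - 38) + y*(9*b^2 + 64*b - 249) - 27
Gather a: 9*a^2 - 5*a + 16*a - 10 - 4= 9*a^2 + 11*a - 14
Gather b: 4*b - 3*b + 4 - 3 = b + 1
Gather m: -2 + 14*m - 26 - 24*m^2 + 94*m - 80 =-24*m^2 + 108*m - 108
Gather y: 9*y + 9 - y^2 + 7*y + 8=-y^2 + 16*y + 17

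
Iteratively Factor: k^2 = (k)*(k)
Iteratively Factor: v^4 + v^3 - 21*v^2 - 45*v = (v + 3)*(v^3 - 2*v^2 - 15*v) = v*(v + 3)*(v^2 - 2*v - 15) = v*(v - 5)*(v + 3)*(v + 3)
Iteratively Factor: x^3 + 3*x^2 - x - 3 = (x - 1)*(x^2 + 4*x + 3) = (x - 1)*(x + 3)*(x + 1)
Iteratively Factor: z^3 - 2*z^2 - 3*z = (z)*(z^2 - 2*z - 3) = z*(z - 3)*(z + 1)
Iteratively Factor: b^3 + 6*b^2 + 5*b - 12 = (b - 1)*(b^2 + 7*b + 12) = (b - 1)*(b + 3)*(b + 4)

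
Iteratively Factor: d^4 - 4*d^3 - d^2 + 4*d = (d + 1)*(d^3 - 5*d^2 + 4*d) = (d - 4)*(d + 1)*(d^2 - d) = (d - 4)*(d - 1)*(d + 1)*(d)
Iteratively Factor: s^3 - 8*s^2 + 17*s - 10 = (s - 2)*(s^2 - 6*s + 5) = (s - 2)*(s - 1)*(s - 5)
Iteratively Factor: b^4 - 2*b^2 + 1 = (b - 1)*(b^3 + b^2 - b - 1) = (b - 1)^2*(b^2 + 2*b + 1) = (b - 1)^2*(b + 1)*(b + 1)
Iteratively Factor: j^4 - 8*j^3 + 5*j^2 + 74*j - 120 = (j - 4)*(j^3 - 4*j^2 - 11*j + 30) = (j - 4)*(j - 2)*(j^2 - 2*j - 15) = (j - 5)*(j - 4)*(j - 2)*(j + 3)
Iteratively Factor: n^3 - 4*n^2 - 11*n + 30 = (n + 3)*(n^2 - 7*n + 10) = (n - 5)*(n + 3)*(n - 2)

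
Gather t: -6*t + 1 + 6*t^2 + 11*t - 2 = 6*t^2 + 5*t - 1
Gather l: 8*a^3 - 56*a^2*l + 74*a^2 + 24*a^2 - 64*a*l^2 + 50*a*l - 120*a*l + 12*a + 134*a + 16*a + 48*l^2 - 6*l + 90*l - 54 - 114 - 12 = 8*a^3 + 98*a^2 + 162*a + l^2*(48 - 64*a) + l*(-56*a^2 - 70*a + 84) - 180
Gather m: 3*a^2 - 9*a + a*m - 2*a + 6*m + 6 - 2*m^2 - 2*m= 3*a^2 - 11*a - 2*m^2 + m*(a + 4) + 6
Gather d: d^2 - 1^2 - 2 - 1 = d^2 - 4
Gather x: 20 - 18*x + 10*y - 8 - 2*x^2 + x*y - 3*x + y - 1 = -2*x^2 + x*(y - 21) + 11*y + 11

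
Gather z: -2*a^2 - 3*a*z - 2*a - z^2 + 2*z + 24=-2*a^2 - 2*a - z^2 + z*(2 - 3*a) + 24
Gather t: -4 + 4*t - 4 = 4*t - 8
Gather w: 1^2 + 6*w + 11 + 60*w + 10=66*w + 22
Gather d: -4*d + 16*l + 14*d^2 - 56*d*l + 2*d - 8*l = 14*d^2 + d*(-56*l - 2) + 8*l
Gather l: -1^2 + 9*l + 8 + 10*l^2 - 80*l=10*l^2 - 71*l + 7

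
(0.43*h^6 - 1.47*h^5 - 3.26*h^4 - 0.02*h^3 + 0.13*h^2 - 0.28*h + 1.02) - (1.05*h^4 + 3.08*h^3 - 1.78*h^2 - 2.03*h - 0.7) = 0.43*h^6 - 1.47*h^5 - 4.31*h^4 - 3.1*h^3 + 1.91*h^2 + 1.75*h + 1.72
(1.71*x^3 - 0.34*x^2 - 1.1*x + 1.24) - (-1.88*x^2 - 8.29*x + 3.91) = 1.71*x^3 + 1.54*x^2 + 7.19*x - 2.67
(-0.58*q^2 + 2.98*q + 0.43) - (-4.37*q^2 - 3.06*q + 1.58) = 3.79*q^2 + 6.04*q - 1.15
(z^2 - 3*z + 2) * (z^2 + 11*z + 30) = z^4 + 8*z^3 - z^2 - 68*z + 60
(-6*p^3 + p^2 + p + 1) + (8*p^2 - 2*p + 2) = -6*p^3 + 9*p^2 - p + 3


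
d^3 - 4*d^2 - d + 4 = (d - 4)*(d - 1)*(d + 1)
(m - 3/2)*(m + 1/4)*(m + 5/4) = m^3 - 31*m/16 - 15/32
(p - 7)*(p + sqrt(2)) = p^2 - 7*p + sqrt(2)*p - 7*sqrt(2)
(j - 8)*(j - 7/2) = j^2 - 23*j/2 + 28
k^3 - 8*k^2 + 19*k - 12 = (k - 4)*(k - 3)*(k - 1)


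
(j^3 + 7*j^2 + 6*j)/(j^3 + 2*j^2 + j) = (j + 6)/(j + 1)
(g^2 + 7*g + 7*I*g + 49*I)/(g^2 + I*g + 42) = (g + 7)/(g - 6*I)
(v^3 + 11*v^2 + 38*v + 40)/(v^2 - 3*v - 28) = (v^2 + 7*v + 10)/(v - 7)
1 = 1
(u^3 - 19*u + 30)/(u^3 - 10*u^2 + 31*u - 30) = (u + 5)/(u - 5)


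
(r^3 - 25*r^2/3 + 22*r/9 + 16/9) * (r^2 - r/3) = r^5 - 26*r^4/3 + 47*r^3/9 + 26*r^2/27 - 16*r/27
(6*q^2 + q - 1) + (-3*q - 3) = 6*q^2 - 2*q - 4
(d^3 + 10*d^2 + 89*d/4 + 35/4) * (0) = 0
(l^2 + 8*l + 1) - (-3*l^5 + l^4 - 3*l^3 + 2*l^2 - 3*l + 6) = 3*l^5 - l^4 + 3*l^3 - l^2 + 11*l - 5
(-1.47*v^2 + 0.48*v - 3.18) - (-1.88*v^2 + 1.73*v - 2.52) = 0.41*v^2 - 1.25*v - 0.66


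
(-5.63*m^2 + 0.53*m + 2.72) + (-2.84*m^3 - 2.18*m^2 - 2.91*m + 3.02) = -2.84*m^3 - 7.81*m^2 - 2.38*m + 5.74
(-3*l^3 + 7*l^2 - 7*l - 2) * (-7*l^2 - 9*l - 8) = 21*l^5 - 22*l^4 + 10*l^3 + 21*l^2 + 74*l + 16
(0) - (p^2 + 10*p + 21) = -p^2 - 10*p - 21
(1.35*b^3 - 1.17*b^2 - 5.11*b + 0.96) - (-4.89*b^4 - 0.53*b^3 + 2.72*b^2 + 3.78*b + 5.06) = 4.89*b^4 + 1.88*b^3 - 3.89*b^2 - 8.89*b - 4.1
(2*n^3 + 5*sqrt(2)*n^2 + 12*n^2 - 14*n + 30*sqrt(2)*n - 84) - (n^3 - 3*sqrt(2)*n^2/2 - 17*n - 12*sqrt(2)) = n^3 + 13*sqrt(2)*n^2/2 + 12*n^2 + 3*n + 30*sqrt(2)*n - 84 + 12*sqrt(2)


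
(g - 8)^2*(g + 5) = g^3 - 11*g^2 - 16*g + 320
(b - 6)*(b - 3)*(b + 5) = b^3 - 4*b^2 - 27*b + 90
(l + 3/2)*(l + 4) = l^2 + 11*l/2 + 6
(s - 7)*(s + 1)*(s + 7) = s^3 + s^2 - 49*s - 49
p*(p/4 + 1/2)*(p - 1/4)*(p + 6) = p^4/4 + 31*p^3/16 + 5*p^2/2 - 3*p/4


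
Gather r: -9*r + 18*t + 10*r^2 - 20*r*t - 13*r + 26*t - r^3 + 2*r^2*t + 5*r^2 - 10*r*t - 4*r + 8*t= -r^3 + r^2*(2*t + 15) + r*(-30*t - 26) + 52*t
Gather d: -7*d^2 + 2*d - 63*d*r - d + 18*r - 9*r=-7*d^2 + d*(1 - 63*r) + 9*r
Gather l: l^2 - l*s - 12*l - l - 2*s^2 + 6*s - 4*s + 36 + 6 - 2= l^2 + l*(-s - 13) - 2*s^2 + 2*s + 40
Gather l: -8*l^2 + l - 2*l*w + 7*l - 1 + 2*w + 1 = -8*l^2 + l*(8 - 2*w) + 2*w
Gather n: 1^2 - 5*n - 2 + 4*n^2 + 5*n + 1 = 4*n^2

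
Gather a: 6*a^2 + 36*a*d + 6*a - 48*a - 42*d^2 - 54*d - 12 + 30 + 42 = 6*a^2 + a*(36*d - 42) - 42*d^2 - 54*d + 60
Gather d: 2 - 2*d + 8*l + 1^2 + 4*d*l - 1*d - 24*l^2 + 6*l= d*(4*l - 3) - 24*l^2 + 14*l + 3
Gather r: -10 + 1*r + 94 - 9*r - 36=48 - 8*r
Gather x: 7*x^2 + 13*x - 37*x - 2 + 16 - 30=7*x^2 - 24*x - 16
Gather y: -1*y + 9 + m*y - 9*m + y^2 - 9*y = -9*m + y^2 + y*(m - 10) + 9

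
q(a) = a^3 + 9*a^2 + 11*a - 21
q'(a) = 3*a^2 + 18*a + 11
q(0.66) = -9.53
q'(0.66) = 24.19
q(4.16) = 252.50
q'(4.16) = 137.80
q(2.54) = 81.39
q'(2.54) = 76.07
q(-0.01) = -21.11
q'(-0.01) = 10.82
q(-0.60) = -24.58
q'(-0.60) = 1.28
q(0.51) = -12.92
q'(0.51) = 20.96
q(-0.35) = -23.79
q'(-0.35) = 5.07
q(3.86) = 213.07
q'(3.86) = 125.18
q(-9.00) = -120.00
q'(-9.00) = 92.00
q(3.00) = 120.00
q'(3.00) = 92.00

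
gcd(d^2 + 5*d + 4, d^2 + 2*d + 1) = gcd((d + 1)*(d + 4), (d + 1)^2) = d + 1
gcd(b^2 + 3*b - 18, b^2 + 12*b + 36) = b + 6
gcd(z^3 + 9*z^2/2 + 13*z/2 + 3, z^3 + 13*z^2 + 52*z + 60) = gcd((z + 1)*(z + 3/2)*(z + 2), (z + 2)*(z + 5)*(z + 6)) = z + 2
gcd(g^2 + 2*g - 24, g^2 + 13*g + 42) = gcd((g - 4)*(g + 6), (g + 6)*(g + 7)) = g + 6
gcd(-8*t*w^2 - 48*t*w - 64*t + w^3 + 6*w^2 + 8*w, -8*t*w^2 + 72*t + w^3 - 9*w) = 8*t - w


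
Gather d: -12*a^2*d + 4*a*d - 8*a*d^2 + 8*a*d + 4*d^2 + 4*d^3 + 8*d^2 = 4*d^3 + d^2*(12 - 8*a) + d*(-12*a^2 + 12*a)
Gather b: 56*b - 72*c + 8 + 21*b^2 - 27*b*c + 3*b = 21*b^2 + b*(59 - 27*c) - 72*c + 8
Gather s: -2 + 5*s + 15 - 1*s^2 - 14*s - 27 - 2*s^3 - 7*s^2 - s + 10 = -2*s^3 - 8*s^2 - 10*s - 4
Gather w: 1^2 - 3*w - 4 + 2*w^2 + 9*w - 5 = 2*w^2 + 6*w - 8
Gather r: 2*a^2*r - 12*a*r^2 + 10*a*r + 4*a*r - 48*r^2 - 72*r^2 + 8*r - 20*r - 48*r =r^2*(-12*a - 120) + r*(2*a^2 + 14*a - 60)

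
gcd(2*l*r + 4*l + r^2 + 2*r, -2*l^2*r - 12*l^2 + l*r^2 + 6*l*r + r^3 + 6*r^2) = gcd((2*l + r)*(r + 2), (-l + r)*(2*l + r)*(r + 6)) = 2*l + r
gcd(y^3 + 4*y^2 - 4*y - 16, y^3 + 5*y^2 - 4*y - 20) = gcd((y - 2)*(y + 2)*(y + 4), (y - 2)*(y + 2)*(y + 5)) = y^2 - 4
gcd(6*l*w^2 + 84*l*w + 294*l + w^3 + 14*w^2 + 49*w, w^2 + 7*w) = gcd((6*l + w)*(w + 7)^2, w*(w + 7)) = w + 7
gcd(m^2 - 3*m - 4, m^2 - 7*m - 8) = m + 1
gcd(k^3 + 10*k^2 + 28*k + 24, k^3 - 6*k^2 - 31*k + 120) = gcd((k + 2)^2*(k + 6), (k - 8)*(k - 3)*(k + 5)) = 1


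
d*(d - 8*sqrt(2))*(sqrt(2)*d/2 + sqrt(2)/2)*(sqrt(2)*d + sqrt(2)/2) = d^4 - 8*sqrt(2)*d^3 + 3*d^3/2 - 12*sqrt(2)*d^2 + d^2/2 - 4*sqrt(2)*d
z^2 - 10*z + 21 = (z - 7)*(z - 3)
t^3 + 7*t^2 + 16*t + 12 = (t + 2)^2*(t + 3)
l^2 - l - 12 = (l - 4)*(l + 3)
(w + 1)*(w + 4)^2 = w^3 + 9*w^2 + 24*w + 16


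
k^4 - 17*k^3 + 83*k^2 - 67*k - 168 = (k - 8)*(k - 7)*(k - 3)*(k + 1)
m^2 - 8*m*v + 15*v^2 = (m - 5*v)*(m - 3*v)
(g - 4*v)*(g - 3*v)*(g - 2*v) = g^3 - 9*g^2*v + 26*g*v^2 - 24*v^3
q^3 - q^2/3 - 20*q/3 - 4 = (q - 3)*(q + 2/3)*(q + 2)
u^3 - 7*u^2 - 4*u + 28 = (u - 7)*(u - 2)*(u + 2)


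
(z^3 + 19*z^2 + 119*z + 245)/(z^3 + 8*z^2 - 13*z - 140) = (z + 7)/(z - 4)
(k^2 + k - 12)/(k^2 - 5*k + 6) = (k + 4)/(k - 2)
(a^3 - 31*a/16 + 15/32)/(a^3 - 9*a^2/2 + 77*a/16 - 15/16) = (a + 3/2)/(a - 3)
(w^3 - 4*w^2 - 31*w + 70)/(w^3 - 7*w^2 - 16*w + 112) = (w^2 + 3*w - 10)/(w^2 - 16)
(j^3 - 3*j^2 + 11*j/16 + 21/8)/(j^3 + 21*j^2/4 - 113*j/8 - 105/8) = (4*j^2 - 15*j + 14)/(2*(2*j^2 + 9*j - 35))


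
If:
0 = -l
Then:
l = 0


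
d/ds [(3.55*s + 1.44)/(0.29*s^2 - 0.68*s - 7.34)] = (1.0295*s^2 - 2.414*s - (0.58*s - 0.68)*(3.55*s + 1.44) - 26.057)/(-0.29*s^2 + 0.68*s + 7.34)^2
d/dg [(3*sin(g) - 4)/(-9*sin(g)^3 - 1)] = 3*(18*sin(g)^3 - 36*sin(g)^2 - 1)*cos(g)/(9*sin(g)^3 + 1)^2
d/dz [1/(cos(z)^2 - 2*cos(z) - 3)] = 2*(cos(z) - 1)*sin(z)/(sin(z)^2 + 2*cos(z) + 2)^2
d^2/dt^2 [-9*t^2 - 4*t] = -18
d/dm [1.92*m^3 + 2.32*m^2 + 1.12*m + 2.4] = 5.76*m^2 + 4.64*m + 1.12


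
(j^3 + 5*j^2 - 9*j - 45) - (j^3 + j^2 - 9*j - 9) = 4*j^2 - 36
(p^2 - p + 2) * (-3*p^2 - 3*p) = -3*p^4 - 3*p^2 - 6*p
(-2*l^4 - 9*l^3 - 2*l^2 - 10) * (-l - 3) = 2*l^5 + 15*l^4 + 29*l^3 + 6*l^2 + 10*l + 30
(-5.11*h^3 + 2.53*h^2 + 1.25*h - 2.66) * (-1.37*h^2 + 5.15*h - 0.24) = 7.0007*h^5 - 29.7826*h^4 + 12.5434*h^3 + 9.4745*h^2 - 13.999*h + 0.6384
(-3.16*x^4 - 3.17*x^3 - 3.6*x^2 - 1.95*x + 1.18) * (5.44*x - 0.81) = -17.1904*x^5 - 14.6852*x^4 - 17.0163*x^3 - 7.692*x^2 + 7.9987*x - 0.9558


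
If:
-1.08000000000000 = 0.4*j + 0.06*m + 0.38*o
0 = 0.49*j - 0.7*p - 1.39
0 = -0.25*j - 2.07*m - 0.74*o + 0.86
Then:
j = 1.42857142857143*p + 2.83673469387755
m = 0.386880702159603*p + 2.28534582790271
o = -1.56484582515302*p - 6.1889858611189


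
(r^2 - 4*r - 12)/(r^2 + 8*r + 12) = (r - 6)/(r + 6)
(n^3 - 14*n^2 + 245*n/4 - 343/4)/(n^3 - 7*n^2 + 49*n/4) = (n - 7)/n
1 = 1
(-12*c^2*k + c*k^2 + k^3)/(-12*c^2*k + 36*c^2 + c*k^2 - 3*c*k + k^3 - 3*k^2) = k/(k - 3)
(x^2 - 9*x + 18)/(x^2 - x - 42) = (-x^2 + 9*x - 18)/(-x^2 + x + 42)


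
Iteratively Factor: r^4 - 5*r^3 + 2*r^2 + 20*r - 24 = (r - 2)*(r^3 - 3*r^2 - 4*r + 12) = (r - 3)*(r - 2)*(r^2 - 4) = (r - 3)*(r - 2)*(r + 2)*(r - 2)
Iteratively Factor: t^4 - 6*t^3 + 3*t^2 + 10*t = (t - 2)*(t^3 - 4*t^2 - 5*t) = t*(t - 2)*(t^2 - 4*t - 5) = t*(t - 2)*(t + 1)*(t - 5)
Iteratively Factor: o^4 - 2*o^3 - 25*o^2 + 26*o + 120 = (o + 2)*(o^3 - 4*o^2 - 17*o + 60) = (o + 2)*(o + 4)*(o^2 - 8*o + 15) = (o - 5)*(o + 2)*(o + 4)*(o - 3)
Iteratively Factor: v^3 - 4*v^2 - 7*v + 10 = (v + 2)*(v^2 - 6*v + 5) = (v - 1)*(v + 2)*(v - 5)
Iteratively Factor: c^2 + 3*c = (c + 3)*(c)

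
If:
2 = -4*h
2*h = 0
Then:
No Solution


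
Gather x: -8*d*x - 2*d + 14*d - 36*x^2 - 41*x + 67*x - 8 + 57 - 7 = 12*d - 36*x^2 + x*(26 - 8*d) + 42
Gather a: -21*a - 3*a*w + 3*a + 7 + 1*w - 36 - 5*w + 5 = a*(-3*w - 18) - 4*w - 24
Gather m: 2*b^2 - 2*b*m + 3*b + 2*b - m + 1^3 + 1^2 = 2*b^2 + 5*b + m*(-2*b - 1) + 2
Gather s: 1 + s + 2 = s + 3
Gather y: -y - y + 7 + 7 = 14 - 2*y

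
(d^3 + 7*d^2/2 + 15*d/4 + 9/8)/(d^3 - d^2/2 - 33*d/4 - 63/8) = (2*d + 1)/(2*d - 7)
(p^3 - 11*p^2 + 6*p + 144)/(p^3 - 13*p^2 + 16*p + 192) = (p - 6)/(p - 8)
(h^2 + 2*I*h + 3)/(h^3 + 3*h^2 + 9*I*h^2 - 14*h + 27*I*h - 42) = (h^2 + 2*I*h + 3)/(h^3 + h^2*(3 + 9*I) + h*(-14 + 27*I) - 42)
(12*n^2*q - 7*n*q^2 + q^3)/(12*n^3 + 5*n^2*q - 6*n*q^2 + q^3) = q/(n + q)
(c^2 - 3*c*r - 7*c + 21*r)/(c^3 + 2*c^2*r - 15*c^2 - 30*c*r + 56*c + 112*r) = (c - 3*r)/(c^2 + 2*c*r - 8*c - 16*r)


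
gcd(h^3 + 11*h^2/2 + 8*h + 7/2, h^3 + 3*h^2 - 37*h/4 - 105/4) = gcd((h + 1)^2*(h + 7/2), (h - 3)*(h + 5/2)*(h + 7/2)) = h + 7/2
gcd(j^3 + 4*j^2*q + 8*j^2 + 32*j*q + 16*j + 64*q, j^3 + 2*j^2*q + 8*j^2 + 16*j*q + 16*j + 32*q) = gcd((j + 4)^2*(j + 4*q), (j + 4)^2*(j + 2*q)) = j^2 + 8*j + 16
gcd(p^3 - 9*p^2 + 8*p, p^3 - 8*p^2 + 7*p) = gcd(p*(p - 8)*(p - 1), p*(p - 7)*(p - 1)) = p^2 - p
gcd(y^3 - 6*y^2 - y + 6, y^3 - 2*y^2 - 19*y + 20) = y - 1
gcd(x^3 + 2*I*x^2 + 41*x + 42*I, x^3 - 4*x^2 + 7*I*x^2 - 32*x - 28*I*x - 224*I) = x + 7*I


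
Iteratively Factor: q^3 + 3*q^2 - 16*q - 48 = (q + 4)*(q^2 - q - 12) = (q - 4)*(q + 4)*(q + 3)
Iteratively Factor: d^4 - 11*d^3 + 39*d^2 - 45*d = (d - 3)*(d^3 - 8*d^2 + 15*d) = (d - 3)^2*(d^2 - 5*d) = d*(d - 3)^2*(d - 5)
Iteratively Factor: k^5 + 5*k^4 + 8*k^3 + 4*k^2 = (k + 1)*(k^4 + 4*k^3 + 4*k^2) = k*(k + 1)*(k^3 + 4*k^2 + 4*k) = k^2*(k + 1)*(k^2 + 4*k + 4) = k^2*(k + 1)*(k + 2)*(k + 2)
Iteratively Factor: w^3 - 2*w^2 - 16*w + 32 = (w + 4)*(w^2 - 6*w + 8) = (w - 4)*(w + 4)*(w - 2)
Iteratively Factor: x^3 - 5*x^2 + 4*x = (x - 1)*(x^2 - 4*x) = x*(x - 1)*(x - 4)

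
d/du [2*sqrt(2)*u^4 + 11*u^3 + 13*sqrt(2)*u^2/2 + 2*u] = 8*sqrt(2)*u^3 + 33*u^2 + 13*sqrt(2)*u + 2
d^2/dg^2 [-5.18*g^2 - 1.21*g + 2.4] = -10.3600000000000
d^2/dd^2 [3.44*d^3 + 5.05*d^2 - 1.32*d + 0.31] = 20.64*d + 10.1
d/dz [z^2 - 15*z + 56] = 2*z - 15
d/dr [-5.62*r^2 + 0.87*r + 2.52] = 0.87 - 11.24*r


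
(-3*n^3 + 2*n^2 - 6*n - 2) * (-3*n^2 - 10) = 9*n^5 - 6*n^4 + 48*n^3 - 14*n^2 + 60*n + 20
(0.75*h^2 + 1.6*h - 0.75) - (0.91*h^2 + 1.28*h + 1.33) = -0.16*h^2 + 0.32*h - 2.08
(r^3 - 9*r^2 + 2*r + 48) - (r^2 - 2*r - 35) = r^3 - 10*r^2 + 4*r + 83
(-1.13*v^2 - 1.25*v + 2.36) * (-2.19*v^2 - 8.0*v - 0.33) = 2.4747*v^4 + 11.7775*v^3 + 5.2045*v^2 - 18.4675*v - 0.7788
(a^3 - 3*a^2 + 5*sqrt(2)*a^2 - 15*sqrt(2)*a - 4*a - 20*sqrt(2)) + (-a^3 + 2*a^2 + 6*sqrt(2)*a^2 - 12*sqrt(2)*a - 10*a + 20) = -a^2 + 11*sqrt(2)*a^2 - 27*sqrt(2)*a - 14*a - 20*sqrt(2) + 20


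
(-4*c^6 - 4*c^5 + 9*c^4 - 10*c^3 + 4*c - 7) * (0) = 0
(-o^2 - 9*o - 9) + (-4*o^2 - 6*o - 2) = -5*o^2 - 15*o - 11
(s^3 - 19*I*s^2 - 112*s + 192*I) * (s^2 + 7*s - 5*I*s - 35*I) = s^5 + 7*s^4 - 24*I*s^4 - 207*s^3 - 168*I*s^3 - 1449*s^2 + 752*I*s^2 + 960*s + 5264*I*s + 6720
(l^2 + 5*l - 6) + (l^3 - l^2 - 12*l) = l^3 - 7*l - 6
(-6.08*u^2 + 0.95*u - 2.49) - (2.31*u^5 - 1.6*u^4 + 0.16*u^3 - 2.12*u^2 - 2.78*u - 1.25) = -2.31*u^5 + 1.6*u^4 - 0.16*u^3 - 3.96*u^2 + 3.73*u - 1.24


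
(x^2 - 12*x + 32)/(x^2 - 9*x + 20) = (x - 8)/(x - 5)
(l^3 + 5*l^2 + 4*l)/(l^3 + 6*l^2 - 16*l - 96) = l*(l + 1)/(l^2 + 2*l - 24)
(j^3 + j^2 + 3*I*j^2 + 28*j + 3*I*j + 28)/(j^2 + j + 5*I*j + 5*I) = (j^2 + 3*I*j + 28)/(j + 5*I)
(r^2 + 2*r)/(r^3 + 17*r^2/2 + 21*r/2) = 2*(r + 2)/(2*r^2 + 17*r + 21)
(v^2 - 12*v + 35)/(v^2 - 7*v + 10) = (v - 7)/(v - 2)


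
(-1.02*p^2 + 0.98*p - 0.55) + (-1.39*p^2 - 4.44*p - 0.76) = -2.41*p^2 - 3.46*p - 1.31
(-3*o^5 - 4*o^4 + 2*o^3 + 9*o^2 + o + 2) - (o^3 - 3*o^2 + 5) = -3*o^5 - 4*o^4 + o^3 + 12*o^2 + o - 3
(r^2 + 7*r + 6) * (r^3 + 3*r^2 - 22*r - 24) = r^5 + 10*r^4 + 5*r^3 - 160*r^2 - 300*r - 144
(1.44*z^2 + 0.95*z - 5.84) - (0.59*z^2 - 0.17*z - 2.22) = 0.85*z^2 + 1.12*z - 3.62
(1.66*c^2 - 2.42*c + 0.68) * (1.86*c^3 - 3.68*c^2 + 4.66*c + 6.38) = 3.0876*c^5 - 10.61*c^4 + 17.906*c^3 - 3.1888*c^2 - 12.2708*c + 4.3384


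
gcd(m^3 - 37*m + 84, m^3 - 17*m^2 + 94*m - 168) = m - 4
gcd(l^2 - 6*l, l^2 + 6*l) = l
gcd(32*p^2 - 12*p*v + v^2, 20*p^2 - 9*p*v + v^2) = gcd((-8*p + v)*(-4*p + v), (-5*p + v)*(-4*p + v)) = 4*p - v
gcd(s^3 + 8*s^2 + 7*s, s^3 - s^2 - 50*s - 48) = s + 1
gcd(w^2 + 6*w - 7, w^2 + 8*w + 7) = w + 7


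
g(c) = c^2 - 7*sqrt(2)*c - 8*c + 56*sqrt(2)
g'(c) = 2*c - 7*sqrt(2) - 8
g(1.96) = 47.95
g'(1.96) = -13.98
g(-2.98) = 141.42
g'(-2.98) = -23.86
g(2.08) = 46.29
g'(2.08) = -13.74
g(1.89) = 48.94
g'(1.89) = -14.12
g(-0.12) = 81.36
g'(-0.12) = -18.14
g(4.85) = 15.91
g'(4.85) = -8.20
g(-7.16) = 258.62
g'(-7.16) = -32.22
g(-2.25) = 124.53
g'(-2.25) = -22.40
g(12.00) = 8.40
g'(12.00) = 6.10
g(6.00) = 7.80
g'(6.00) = -5.90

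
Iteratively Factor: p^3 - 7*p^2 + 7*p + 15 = (p - 3)*(p^2 - 4*p - 5) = (p - 5)*(p - 3)*(p + 1)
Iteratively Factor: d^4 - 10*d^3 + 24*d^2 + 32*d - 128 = (d - 4)*(d^3 - 6*d^2 + 32) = (d - 4)^2*(d^2 - 2*d - 8) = (d - 4)^3*(d + 2)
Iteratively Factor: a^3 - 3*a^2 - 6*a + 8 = (a + 2)*(a^2 - 5*a + 4) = (a - 1)*(a + 2)*(a - 4)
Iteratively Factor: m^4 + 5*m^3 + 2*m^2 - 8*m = (m + 4)*(m^3 + m^2 - 2*m) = m*(m + 4)*(m^2 + m - 2) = m*(m - 1)*(m + 4)*(m + 2)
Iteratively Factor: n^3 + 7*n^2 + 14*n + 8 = (n + 4)*(n^2 + 3*n + 2) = (n + 2)*(n + 4)*(n + 1)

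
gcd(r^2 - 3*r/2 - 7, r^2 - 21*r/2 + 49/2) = r - 7/2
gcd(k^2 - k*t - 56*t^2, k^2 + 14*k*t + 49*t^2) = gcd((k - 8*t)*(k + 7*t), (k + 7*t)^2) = k + 7*t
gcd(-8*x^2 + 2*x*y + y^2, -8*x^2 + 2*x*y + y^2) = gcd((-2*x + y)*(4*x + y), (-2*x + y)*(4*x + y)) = 8*x^2 - 2*x*y - y^2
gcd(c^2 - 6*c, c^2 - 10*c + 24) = c - 6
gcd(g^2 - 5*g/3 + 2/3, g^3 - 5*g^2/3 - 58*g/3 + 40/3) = g - 2/3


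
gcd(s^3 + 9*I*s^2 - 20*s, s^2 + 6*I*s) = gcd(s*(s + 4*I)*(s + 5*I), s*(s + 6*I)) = s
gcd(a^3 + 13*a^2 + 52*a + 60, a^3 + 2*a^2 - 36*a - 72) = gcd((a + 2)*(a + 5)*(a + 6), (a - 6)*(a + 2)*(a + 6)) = a^2 + 8*a + 12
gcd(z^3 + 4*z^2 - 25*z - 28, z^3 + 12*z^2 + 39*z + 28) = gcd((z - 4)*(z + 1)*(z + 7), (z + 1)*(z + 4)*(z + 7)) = z^2 + 8*z + 7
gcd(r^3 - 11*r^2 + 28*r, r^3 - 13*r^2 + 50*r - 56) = r^2 - 11*r + 28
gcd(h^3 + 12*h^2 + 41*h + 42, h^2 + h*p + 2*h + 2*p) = h + 2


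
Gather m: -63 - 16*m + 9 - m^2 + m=-m^2 - 15*m - 54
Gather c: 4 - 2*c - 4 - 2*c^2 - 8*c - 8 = -2*c^2 - 10*c - 8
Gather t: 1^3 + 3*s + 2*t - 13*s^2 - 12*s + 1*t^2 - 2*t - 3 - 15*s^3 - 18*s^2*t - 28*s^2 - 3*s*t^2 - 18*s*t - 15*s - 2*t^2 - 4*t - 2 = -15*s^3 - 41*s^2 - 24*s + t^2*(-3*s - 1) + t*(-18*s^2 - 18*s - 4) - 4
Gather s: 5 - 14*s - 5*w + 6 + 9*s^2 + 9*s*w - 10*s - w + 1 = 9*s^2 + s*(9*w - 24) - 6*w + 12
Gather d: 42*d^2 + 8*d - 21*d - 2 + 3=42*d^2 - 13*d + 1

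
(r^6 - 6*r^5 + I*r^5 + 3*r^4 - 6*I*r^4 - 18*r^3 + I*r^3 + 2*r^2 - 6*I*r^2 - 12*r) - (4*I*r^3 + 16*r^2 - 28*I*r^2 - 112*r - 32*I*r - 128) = r^6 - 6*r^5 + I*r^5 + 3*r^4 - 6*I*r^4 - 18*r^3 - 3*I*r^3 - 14*r^2 + 22*I*r^2 + 100*r + 32*I*r + 128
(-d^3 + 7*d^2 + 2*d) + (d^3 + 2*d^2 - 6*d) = 9*d^2 - 4*d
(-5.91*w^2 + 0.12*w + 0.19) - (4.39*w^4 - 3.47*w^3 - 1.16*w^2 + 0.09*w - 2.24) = -4.39*w^4 + 3.47*w^3 - 4.75*w^2 + 0.03*w + 2.43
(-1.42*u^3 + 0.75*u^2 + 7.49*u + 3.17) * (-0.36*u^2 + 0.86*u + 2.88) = 0.5112*u^5 - 1.4912*u^4 - 6.141*u^3 + 7.4602*u^2 + 24.2974*u + 9.1296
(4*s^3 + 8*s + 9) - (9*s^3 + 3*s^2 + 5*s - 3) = -5*s^3 - 3*s^2 + 3*s + 12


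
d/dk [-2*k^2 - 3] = -4*k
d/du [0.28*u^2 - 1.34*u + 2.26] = 0.56*u - 1.34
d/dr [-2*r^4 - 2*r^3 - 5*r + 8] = -8*r^3 - 6*r^2 - 5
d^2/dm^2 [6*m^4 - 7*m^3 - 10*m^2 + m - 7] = 72*m^2 - 42*m - 20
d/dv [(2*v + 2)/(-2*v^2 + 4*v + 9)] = 2*(-2*v^2 + 4*v + 4*(v - 1)*(v + 1) + 9)/(-2*v^2 + 4*v + 9)^2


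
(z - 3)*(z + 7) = z^2 + 4*z - 21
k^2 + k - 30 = (k - 5)*(k + 6)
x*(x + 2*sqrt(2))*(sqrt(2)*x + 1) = sqrt(2)*x^3 + 5*x^2 + 2*sqrt(2)*x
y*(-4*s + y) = -4*s*y + y^2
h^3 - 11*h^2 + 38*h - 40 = (h - 5)*(h - 4)*(h - 2)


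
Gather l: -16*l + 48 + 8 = 56 - 16*l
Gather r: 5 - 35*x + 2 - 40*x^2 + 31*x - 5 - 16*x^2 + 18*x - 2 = -56*x^2 + 14*x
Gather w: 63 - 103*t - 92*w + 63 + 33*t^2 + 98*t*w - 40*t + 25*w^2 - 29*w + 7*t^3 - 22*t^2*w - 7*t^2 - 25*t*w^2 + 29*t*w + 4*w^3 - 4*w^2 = 7*t^3 + 26*t^2 - 143*t + 4*w^3 + w^2*(21 - 25*t) + w*(-22*t^2 + 127*t - 121) + 126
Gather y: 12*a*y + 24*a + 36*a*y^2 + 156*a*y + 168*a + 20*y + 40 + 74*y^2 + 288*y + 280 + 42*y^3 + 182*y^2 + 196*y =192*a + 42*y^3 + y^2*(36*a + 256) + y*(168*a + 504) + 320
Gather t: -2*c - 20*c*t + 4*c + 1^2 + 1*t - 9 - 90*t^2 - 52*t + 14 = 2*c - 90*t^2 + t*(-20*c - 51) + 6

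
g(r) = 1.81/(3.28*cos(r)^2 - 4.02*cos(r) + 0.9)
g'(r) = 1.81*(6.56*sin(r)*cos(r) - 4.02*sin(r))/(3.28*cos(r)^2 - 4.02*cos(r) + 0.9)^2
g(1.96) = 0.62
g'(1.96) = -1.30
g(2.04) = 0.53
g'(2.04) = -0.98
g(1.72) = 1.15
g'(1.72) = -3.63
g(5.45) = -5.66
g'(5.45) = -5.12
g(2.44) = 0.31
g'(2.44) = -0.30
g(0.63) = -8.76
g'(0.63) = 31.95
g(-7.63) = 10.72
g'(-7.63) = 158.51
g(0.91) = -5.46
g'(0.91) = 0.08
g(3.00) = 0.22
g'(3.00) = -0.04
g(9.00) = 0.25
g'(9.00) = -0.14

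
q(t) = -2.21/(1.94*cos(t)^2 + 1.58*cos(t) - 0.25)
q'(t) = -2.21*(3.88*sin(t)*cos(t) + 1.58*sin(t))/(1.94*cos(t)^2 + 1.58*cos(t) - 0.25)^2 = -(8.5748*cos(t) + 3.4918)*sin(t)/(1.94*cos(t)^2 + 1.58*cos(t) - 0.25)^2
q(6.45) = -0.69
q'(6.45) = -0.19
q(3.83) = 7.06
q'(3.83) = -20.27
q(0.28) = -0.72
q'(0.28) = -0.35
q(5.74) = -0.88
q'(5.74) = 0.88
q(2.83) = -590.06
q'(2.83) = 102064.40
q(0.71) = -1.07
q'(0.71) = -1.53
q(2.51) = 8.45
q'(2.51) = 29.61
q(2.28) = 4.84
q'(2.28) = 7.63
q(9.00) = 27.95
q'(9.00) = 284.76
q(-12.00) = -0.90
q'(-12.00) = -0.95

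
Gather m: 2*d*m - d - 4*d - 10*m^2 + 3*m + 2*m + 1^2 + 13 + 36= -5*d - 10*m^2 + m*(2*d + 5) + 50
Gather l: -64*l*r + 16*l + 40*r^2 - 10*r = l*(16 - 64*r) + 40*r^2 - 10*r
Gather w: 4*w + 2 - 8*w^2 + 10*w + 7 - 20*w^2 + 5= -28*w^2 + 14*w + 14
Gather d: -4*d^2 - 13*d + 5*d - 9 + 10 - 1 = -4*d^2 - 8*d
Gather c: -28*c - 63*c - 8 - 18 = -91*c - 26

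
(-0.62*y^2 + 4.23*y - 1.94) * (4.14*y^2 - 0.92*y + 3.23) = -2.5668*y^4 + 18.0826*y^3 - 13.9258*y^2 + 15.4477*y - 6.2662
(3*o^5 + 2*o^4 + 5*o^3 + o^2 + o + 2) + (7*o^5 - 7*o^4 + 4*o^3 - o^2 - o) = 10*o^5 - 5*o^4 + 9*o^3 + 2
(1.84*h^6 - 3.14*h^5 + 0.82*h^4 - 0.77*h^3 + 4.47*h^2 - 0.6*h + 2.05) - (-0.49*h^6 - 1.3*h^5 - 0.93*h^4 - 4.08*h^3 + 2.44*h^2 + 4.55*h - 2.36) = 2.33*h^6 - 1.84*h^5 + 1.75*h^4 + 3.31*h^3 + 2.03*h^2 - 5.15*h + 4.41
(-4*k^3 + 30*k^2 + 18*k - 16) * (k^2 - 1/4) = -4*k^5 + 30*k^4 + 19*k^3 - 47*k^2/2 - 9*k/2 + 4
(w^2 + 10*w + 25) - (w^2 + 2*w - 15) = 8*w + 40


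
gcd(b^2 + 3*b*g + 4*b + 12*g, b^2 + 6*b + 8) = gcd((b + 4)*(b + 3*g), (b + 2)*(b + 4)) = b + 4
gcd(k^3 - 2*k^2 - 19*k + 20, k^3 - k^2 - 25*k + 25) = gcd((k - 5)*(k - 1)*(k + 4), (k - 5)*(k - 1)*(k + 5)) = k^2 - 6*k + 5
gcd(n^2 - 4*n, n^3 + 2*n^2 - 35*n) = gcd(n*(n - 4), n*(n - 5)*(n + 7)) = n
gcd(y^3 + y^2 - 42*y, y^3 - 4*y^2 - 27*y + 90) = y - 6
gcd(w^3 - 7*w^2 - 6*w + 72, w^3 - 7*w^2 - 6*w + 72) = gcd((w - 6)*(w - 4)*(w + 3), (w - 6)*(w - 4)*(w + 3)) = w^3 - 7*w^2 - 6*w + 72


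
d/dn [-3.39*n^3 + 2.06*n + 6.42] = 2.06 - 10.17*n^2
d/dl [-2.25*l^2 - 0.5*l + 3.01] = -4.5*l - 0.5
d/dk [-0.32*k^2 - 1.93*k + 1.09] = -0.64*k - 1.93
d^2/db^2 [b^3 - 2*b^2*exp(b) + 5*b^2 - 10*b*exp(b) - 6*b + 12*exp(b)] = -2*b^2*exp(b) - 18*b*exp(b) + 6*b - 12*exp(b) + 10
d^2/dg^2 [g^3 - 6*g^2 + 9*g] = 6*g - 12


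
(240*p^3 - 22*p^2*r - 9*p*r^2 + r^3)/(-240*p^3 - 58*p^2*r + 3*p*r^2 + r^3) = (-6*p + r)/(6*p + r)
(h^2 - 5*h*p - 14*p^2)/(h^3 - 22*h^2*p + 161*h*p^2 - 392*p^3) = (h + 2*p)/(h^2 - 15*h*p + 56*p^2)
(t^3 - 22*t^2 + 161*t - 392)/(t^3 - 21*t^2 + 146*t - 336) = (t - 7)/(t - 6)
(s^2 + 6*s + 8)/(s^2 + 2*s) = (s + 4)/s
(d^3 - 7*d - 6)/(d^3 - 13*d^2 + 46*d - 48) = (d^2 + 3*d + 2)/(d^2 - 10*d + 16)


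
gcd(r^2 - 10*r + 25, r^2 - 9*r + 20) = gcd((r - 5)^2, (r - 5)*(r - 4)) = r - 5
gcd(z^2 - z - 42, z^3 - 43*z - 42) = z^2 - z - 42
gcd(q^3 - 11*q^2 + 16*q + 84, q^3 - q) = 1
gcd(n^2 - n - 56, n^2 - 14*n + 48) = n - 8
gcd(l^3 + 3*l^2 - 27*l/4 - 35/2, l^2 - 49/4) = l + 7/2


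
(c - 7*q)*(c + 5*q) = c^2 - 2*c*q - 35*q^2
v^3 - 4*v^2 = v^2*(v - 4)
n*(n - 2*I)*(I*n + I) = I*n^3 + 2*n^2 + I*n^2 + 2*n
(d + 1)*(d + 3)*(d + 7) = d^3 + 11*d^2 + 31*d + 21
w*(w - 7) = w^2 - 7*w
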